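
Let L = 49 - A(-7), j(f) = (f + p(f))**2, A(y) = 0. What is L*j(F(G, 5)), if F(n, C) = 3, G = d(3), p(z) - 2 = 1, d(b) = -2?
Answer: 1764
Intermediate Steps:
p(z) = 3 (p(z) = 2 + 1 = 3)
G = -2
j(f) = (3 + f)**2 (j(f) = (f + 3)**2 = (3 + f)**2)
L = 49 (L = 49 - 1*0 = 49 + 0 = 49)
L*j(F(G, 5)) = 49*(3 + 3)**2 = 49*6**2 = 49*36 = 1764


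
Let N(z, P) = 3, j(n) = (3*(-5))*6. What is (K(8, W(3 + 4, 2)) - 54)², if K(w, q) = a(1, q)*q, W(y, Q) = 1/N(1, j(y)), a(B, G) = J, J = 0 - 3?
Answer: 3025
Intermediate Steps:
j(n) = -90 (j(n) = -15*6 = -90)
J = -3
a(B, G) = -3
W(y, Q) = ⅓ (W(y, Q) = 1/3 = ⅓)
K(w, q) = -3*q
(K(8, W(3 + 4, 2)) - 54)² = (-3*⅓ - 54)² = (-1 - 54)² = (-55)² = 3025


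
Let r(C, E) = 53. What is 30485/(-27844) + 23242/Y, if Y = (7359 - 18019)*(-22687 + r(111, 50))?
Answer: -229835190411/209942402605 ≈ -1.0948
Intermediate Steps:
Y = 241278440 (Y = (7359 - 18019)*(-22687 + 53) = -10660*(-22634) = 241278440)
30485/(-27844) + 23242/Y = 30485/(-27844) + 23242/241278440 = 30485*(-1/27844) + 23242*(1/241278440) = -30485/27844 + 11621/120639220 = -229835190411/209942402605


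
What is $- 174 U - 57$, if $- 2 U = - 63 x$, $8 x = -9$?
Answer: $\frac{48873}{8} \approx 6109.1$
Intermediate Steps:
$x = - \frac{9}{8}$ ($x = \frac{1}{8} \left(-9\right) = - \frac{9}{8} \approx -1.125$)
$U = - \frac{567}{16}$ ($U = - \frac{\left(-63\right) \left(- \frac{9}{8}\right)}{2} = \left(- \frac{1}{2}\right) \frac{567}{8} = - \frac{567}{16} \approx -35.438$)
$- 174 U - 57 = \left(-174\right) \left(- \frac{567}{16}\right) - 57 = \frac{49329}{8} - 57 = \frac{48873}{8}$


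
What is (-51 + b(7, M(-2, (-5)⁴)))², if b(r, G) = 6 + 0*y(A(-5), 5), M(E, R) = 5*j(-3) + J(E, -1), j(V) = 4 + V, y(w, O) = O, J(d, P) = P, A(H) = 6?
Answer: 2025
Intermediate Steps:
M(E, R) = 4 (M(E, R) = 5*(4 - 3) - 1 = 5*1 - 1 = 5 - 1 = 4)
b(r, G) = 6 (b(r, G) = 6 + 0*5 = 6 + 0 = 6)
(-51 + b(7, M(-2, (-5)⁴)))² = (-51 + 6)² = (-45)² = 2025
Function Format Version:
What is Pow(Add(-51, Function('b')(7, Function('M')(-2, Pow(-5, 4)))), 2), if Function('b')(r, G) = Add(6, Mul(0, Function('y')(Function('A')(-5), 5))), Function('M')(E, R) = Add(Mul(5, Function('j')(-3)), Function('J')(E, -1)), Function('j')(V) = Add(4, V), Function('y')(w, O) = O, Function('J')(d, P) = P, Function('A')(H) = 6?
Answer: 2025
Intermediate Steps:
Function('M')(E, R) = 4 (Function('M')(E, R) = Add(Mul(5, Add(4, -3)), -1) = Add(Mul(5, 1), -1) = Add(5, -1) = 4)
Function('b')(r, G) = 6 (Function('b')(r, G) = Add(6, Mul(0, 5)) = Add(6, 0) = 6)
Pow(Add(-51, Function('b')(7, Function('M')(-2, Pow(-5, 4)))), 2) = Pow(Add(-51, 6), 2) = Pow(-45, 2) = 2025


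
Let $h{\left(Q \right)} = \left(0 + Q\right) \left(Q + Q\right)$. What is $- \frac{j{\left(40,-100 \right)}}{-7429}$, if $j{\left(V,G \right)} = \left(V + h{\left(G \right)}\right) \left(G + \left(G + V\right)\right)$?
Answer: $- \frac{3206400}{7429} \approx -431.61$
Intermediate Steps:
$h{\left(Q \right)} = 2 Q^{2}$ ($h{\left(Q \right)} = Q 2 Q = 2 Q^{2}$)
$j{\left(V,G \right)} = \left(V + 2 G\right) \left(V + 2 G^{2}\right)$ ($j{\left(V,G \right)} = \left(V + 2 G^{2}\right) \left(G + \left(G + V\right)\right) = \left(V + 2 G^{2}\right) \left(V + 2 G\right) = \left(V + 2 G\right) \left(V + 2 G^{2}\right)$)
$- \frac{j{\left(40,-100 \right)}}{-7429} = - \frac{40^{2} + 4 \left(-100\right)^{3} + 2 \left(-100\right) 40 + 2 \cdot 40 \left(-100\right)^{2}}{-7429} = - \frac{\left(1600 + 4 \left(-1000000\right) - 8000 + 2 \cdot 40 \cdot 10000\right) \left(-1\right)}{7429} = - \frac{\left(1600 - 4000000 - 8000 + 800000\right) \left(-1\right)}{7429} = - \frac{\left(-3206400\right) \left(-1\right)}{7429} = \left(-1\right) \frac{3206400}{7429} = - \frac{3206400}{7429}$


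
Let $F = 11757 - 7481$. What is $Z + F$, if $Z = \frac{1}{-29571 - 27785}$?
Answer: $\frac{245254255}{57356} \approx 4276.0$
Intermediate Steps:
$Z = - \frac{1}{57356}$ ($Z = \frac{1}{-29571 - 27785} = \frac{1}{-57356} = - \frac{1}{57356} \approx -1.7435 \cdot 10^{-5}$)
$F = 4276$ ($F = 11757 - 7481 = 4276$)
$Z + F = - \frac{1}{57356} + 4276 = \frac{245254255}{57356}$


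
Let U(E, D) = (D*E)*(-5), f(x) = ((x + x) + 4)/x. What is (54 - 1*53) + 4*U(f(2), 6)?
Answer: -479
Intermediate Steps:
f(x) = (4 + 2*x)/x (f(x) = (2*x + 4)/x = (4 + 2*x)/x)
U(E, D) = -5*D*E
(54 - 1*53) + 4*U(f(2), 6) = (54 - 1*53) + 4*(-5*6*(2 + 4/2)) = (54 - 53) + 4*(-5*6*(2 + 4*(½))) = 1 + 4*(-5*6*(2 + 2)) = 1 + 4*(-5*6*4) = 1 + 4*(-120) = 1 - 480 = -479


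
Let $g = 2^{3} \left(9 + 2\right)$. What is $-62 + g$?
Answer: $26$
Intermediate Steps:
$g = 88$ ($g = 8 \cdot 11 = 88$)
$-62 + g = -62 + 88 = 26$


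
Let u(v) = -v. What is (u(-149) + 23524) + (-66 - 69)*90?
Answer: 11523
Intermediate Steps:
(u(-149) + 23524) + (-66 - 69)*90 = (-1*(-149) + 23524) + (-66 - 69)*90 = (149 + 23524) - 135*90 = 23673 - 12150 = 11523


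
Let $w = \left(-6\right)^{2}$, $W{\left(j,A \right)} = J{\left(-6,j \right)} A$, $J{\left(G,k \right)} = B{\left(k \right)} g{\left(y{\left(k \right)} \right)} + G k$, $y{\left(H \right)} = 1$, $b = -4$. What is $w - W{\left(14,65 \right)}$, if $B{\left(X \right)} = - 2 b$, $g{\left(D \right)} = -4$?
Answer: $7576$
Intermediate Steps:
$B{\left(X \right)} = 8$ ($B{\left(X \right)} = \left(-2\right) \left(-4\right) = 8$)
$J{\left(G,k \right)} = -32 + G k$ ($J{\left(G,k \right)} = 8 \left(-4\right) + G k = -32 + G k$)
$W{\left(j,A \right)} = A \left(-32 - 6 j\right)$ ($W{\left(j,A \right)} = \left(-32 - 6 j\right) A = A \left(-32 - 6 j\right)$)
$w = 36$
$w - W{\left(14,65 \right)} = 36 - \left(-2\right) 65 \left(16 + 3 \cdot 14\right) = 36 - \left(-2\right) 65 \left(16 + 42\right) = 36 - \left(-2\right) 65 \cdot 58 = 36 - -7540 = 36 + 7540 = 7576$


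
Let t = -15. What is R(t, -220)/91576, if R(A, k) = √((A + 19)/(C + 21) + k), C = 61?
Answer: 3*I*√41082/3754616 ≈ 0.00016195*I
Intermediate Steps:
R(A, k) = √(19/82 + k + A/82) (R(A, k) = √((A + 19)/(61 + 21) + k) = √((19 + A)/82 + k) = √((19 + A)*(1/82) + k) = √((19/82 + A/82) + k) = √(19/82 + k + A/82))
R(t, -220)/91576 = (√(1558 + 82*(-15) + 6724*(-220))/82)/91576 = (√(1558 - 1230 - 1479280)/82)*(1/91576) = (√(-1478952)/82)*(1/91576) = ((6*I*√41082)/82)*(1/91576) = (3*I*√41082/41)*(1/91576) = 3*I*√41082/3754616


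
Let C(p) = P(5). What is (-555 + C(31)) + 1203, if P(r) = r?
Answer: 653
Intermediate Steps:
C(p) = 5
(-555 + C(31)) + 1203 = (-555 + 5) + 1203 = -550 + 1203 = 653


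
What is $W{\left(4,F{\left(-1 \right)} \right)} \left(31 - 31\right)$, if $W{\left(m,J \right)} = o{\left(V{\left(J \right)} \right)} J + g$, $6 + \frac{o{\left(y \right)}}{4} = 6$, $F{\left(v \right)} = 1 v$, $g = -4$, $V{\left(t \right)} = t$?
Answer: $0$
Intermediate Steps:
$F{\left(v \right)} = v$
$o{\left(y \right)} = 0$ ($o{\left(y \right)} = -24 + 4 \cdot 6 = -24 + 24 = 0$)
$W{\left(m,J \right)} = -4$ ($W{\left(m,J \right)} = 0 J - 4 = 0 - 4 = -4$)
$W{\left(4,F{\left(-1 \right)} \right)} \left(31 - 31\right) = - 4 \left(31 - 31\right) = \left(-4\right) 0 = 0$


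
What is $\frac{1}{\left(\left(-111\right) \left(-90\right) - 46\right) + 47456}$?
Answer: $\frac{1}{57400} \approx 1.7422 \cdot 10^{-5}$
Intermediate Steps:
$\frac{1}{\left(\left(-111\right) \left(-90\right) - 46\right) + 47456} = \frac{1}{\left(9990 - 46\right) + 47456} = \frac{1}{9944 + 47456} = \frac{1}{57400}$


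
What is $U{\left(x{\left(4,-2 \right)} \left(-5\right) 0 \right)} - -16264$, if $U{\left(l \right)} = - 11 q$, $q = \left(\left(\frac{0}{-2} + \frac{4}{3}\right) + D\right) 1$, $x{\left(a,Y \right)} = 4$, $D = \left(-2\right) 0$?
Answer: $\frac{48748}{3} \approx 16249.0$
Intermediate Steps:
$D = 0$
$q = \frac{4}{3}$ ($q = \left(\left(\frac{0}{-2} + \frac{4}{3}\right) + 0\right) 1 = \left(\left(0 \left(- \frac{1}{2}\right) + 4 \cdot \frac{1}{3}\right) + 0\right) 1 = \left(\left(0 + \frac{4}{3}\right) + 0\right) 1 = \left(\frac{4}{3} + 0\right) 1 = \frac{4}{3} \cdot 1 = \frac{4}{3} \approx 1.3333$)
$U{\left(l \right)} = - \frac{44}{3}$ ($U{\left(l \right)} = \left(-11\right) \frac{4}{3} = - \frac{44}{3}$)
$U{\left(x{\left(4,-2 \right)} \left(-5\right) 0 \right)} - -16264 = - \frac{44}{3} - -16264 = - \frac{44}{3} + 16264 = \frac{48748}{3}$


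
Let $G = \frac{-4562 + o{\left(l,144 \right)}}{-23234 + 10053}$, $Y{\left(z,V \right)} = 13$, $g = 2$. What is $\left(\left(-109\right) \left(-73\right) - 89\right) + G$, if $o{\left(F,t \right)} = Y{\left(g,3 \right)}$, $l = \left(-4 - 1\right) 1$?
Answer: $\frac{103712657}{13181} \approx 7868.3$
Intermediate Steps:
$l = -5$ ($l = \left(-5\right) 1 = -5$)
$o{\left(F,t \right)} = 13$
$G = \frac{4549}{13181}$ ($G = \frac{-4562 + 13}{-23234 + 10053} = - \frac{4549}{-13181} = \left(-4549\right) \left(- \frac{1}{13181}\right) = \frac{4549}{13181} \approx 0.34512$)
$\left(\left(-109\right) \left(-73\right) - 89\right) + G = \left(\left(-109\right) \left(-73\right) - 89\right) + \frac{4549}{13181} = \left(7957 - 89\right) + \frac{4549}{13181} = 7868 + \frac{4549}{13181} = \frac{103712657}{13181}$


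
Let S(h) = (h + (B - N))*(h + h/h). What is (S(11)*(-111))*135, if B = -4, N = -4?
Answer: -1978020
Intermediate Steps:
S(h) = h*(1 + h) (S(h) = (h + (-4 - 1*(-4)))*(h + h/h) = (h + (-4 + 4))*(h + 1) = (h + 0)*(1 + h) = h*(1 + h))
(S(11)*(-111))*135 = ((11*(1 + 11))*(-111))*135 = ((11*12)*(-111))*135 = (132*(-111))*135 = -14652*135 = -1978020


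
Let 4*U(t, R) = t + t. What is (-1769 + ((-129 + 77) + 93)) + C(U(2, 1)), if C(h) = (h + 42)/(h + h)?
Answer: -3413/2 ≈ -1706.5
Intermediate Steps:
U(t, R) = t/2 (U(t, R) = (t + t)/4 = (2*t)/4 = t/2)
C(h) = (42 + h)/(2*h) (C(h) = (42 + h)/((2*h)) = (42 + h)*(1/(2*h)) = (42 + h)/(2*h))
(-1769 + ((-129 + 77) + 93)) + C(U(2, 1)) = (-1769 + ((-129 + 77) + 93)) + (42 + (1/2)*2)/(2*(((1/2)*2))) = (-1769 + (-52 + 93)) + (1/2)*(42 + 1)/1 = (-1769 + 41) + (1/2)*1*43 = -1728 + 43/2 = -3413/2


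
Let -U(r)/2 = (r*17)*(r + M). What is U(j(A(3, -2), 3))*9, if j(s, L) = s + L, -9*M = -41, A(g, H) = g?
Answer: -19380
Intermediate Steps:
M = 41/9 (M = -1/9*(-41) = 41/9 ≈ 4.5556)
j(s, L) = L + s
U(r) = -34*r*(41/9 + r) (U(r) = -2*r*17*(r + 41/9) = -2*17*r*(41/9 + r) = -34*r*(41/9 + r))
U(j(A(3, -2), 3))*9 = -34*(3 + 3)*(41 + 9*(3 + 3))/9*9 = -34/9*6*(41 + 9*6)*9 = -34/9*6*(41 + 54)*9 = -34/9*6*95*9 = -6460/3*9 = -19380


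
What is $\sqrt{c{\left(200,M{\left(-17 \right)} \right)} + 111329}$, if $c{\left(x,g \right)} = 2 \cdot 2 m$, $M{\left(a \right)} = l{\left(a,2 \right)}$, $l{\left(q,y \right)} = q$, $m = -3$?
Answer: $\sqrt{111317} \approx 333.64$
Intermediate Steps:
$M{\left(a \right)} = a$
$c{\left(x,g \right)} = -12$ ($c{\left(x,g \right)} = 2 \cdot 2 \left(-3\right) = 4 \left(-3\right) = -12$)
$\sqrt{c{\left(200,M{\left(-17 \right)} \right)} + 111329} = \sqrt{-12 + 111329} = \sqrt{111317}$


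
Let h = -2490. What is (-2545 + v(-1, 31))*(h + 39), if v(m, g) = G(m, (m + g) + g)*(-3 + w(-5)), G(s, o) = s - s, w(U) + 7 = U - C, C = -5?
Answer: 6237795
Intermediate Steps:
w(U) = -2 + U (w(U) = -7 + (U - 1*(-5)) = -7 + (U + 5) = -7 + (5 + U) = -2 + U)
G(s, o) = 0
v(m, g) = 0 (v(m, g) = 0*(-3 + (-2 - 5)) = 0*(-3 - 7) = 0*(-10) = 0)
(-2545 + v(-1, 31))*(h + 39) = (-2545 + 0)*(-2490 + 39) = -2545*(-2451) = 6237795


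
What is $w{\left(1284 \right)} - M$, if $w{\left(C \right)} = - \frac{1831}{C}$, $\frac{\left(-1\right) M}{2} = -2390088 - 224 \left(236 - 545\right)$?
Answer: $- \frac{5960001127}{1284} \approx -4.6417 \cdot 10^{6}$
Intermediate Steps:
$M = 4641744$ ($M = - 2 \left(-2390088 - 224 \left(236 - 545\right)\right) = - 2 \left(-2390088 - 224 \left(-309\right)\right) = - 2 \left(-2390088 - -69216\right) = - 2 \left(-2390088 + 69216\right) = \left(-2\right) \left(-2320872\right) = 4641744$)
$w{\left(1284 \right)} - M = - \frac{1831}{1284} - 4641744 = - \frac{5960001127}{1284}$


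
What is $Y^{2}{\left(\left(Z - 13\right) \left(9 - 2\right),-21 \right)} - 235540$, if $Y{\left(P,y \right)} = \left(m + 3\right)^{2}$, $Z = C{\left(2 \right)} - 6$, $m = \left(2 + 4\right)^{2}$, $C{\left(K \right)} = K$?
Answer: $2077901$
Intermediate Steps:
$m = 36$ ($m = 6^{2} = 36$)
$Z = -4$ ($Z = 2 - 6 = -4$)
$Y{\left(P,y \right)} = 1521$ ($Y{\left(P,y \right)} = \left(36 + 3\right)^{2} = 39^{2} = 1521$)
$Y^{2}{\left(\left(Z - 13\right) \left(9 - 2\right),-21 \right)} - 235540 = 1521^{2} - 235540 = 2313441 - 235540 = 2077901$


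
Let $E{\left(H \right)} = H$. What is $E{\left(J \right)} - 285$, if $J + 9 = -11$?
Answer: $-305$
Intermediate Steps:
$J = -20$ ($J = -9 - 11 = -20$)
$E{\left(J \right)} - 285 = -20 - 285 = -305$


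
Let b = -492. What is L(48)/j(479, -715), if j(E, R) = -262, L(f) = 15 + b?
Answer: 477/262 ≈ 1.8206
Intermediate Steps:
L(f) = -477 (L(f) = 15 - 492 = -477)
L(48)/j(479, -715) = -477/(-262) = -477*(-1/262) = 477/262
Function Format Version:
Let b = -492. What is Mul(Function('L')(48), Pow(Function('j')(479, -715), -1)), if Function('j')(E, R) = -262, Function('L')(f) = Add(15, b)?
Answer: Rational(477, 262) ≈ 1.8206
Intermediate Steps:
Function('L')(f) = -477 (Function('L')(f) = Add(15, -492) = -477)
Mul(Function('L')(48), Pow(Function('j')(479, -715), -1)) = Mul(-477, Pow(-262, -1)) = Mul(-477, Rational(-1, 262)) = Rational(477, 262)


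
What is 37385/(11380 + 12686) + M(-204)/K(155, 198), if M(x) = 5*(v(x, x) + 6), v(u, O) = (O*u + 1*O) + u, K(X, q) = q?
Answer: 275926825/264726 ≈ 1042.3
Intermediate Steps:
v(u, O) = O + u + O*u (v(u, O) = (O*u + O) + u = (O + O*u) + u = O + u + O*u)
M(x) = 30 + 5*x² + 10*x (M(x) = 5*((x + x + x*x) + 6) = 5*((x + x + x²) + 6) = 5*((x² + 2*x) + 6) = 5*(6 + x² + 2*x) = 30 + 5*x² + 10*x)
37385/(11380 + 12686) + M(-204)/K(155, 198) = 37385/(11380 + 12686) + (30 + 5*(-204)² + 10*(-204))/198 = 37385/24066 + (30 + 5*41616 - 2040)*(1/198) = 37385*(1/24066) + (30 + 208080 - 2040)*(1/198) = 37385/24066 + 206070*(1/198) = 37385/24066 + 34345/33 = 275926825/264726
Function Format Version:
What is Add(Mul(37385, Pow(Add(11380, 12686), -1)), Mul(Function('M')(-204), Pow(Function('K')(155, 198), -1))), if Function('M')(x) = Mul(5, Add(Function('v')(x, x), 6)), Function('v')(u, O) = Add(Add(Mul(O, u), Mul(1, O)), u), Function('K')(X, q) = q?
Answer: Rational(275926825, 264726) ≈ 1042.3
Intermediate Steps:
Function('v')(u, O) = Add(O, u, Mul(O, u)) (Function('v')(u, O) = Add(Add(Mul(O, u), O), u) = Add(Add(O, Mul(O, u)), u) = Add(O, u, Mul(O, u)))
Function('M')(x) = Add(30, Mul(5, Pow(x, 2)), Mul(10, x)) (Function('M')(x) = Mul(5, Add(Add(x, x, Mul(x, x)), 6)) = Mul(5, Add(Add(x, x, Pow(x, 2)), 6)) = Mul(5, Add(Add(Pow(x, 2), Mul(2, x)), 6)) = Mul(5, Add(6, Pow(x, 2), Mul(2, x))) = Add(30, Mul(5, Pow(x, 2)), Mul(10, x)))
Add(Mul(37385, Pow(Add(11380, 12686), -1)), Mul(Function('M')(-204), Pow(Function('K')(155, 198), -1))) = Add(Mul(37385, Pow(Add(11380, 12686), -1)), Mul(Add(30, Mul(5, Pow(-204, 2)), Mul(10, -204)), Pow(198, -1))) = Add(Mul(37385, Pow(24066, -1)), Mul(Add(30, Mul(5, 41616), -2040), Rational(1, 198))) = Add(Mul(37385, Rational(1, 24066)), Mul(Add(30, 208080, -2040), Rational(1, 198))) = Add(Rational(37385, 24066), Mul(206070, Rational(1, 198))) = Add(Rational(37385, 24066), Rational(34345, 33)) = Rational(275926825, 264726)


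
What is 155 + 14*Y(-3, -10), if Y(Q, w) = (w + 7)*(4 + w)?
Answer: 407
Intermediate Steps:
Y(Q, w) = (4 + w)*(7 + w) (Y(Q, w) = (7 + w)*(4 + w) = (4 + w)*(7 + w))
155 + 14*Y(-3, -10) = 155 + 14*(28 + (-10)² + 11*(-10)) = 155 + 14*(28 + 100 - 110) = 155 + 14*18 = 155 + 252 = 407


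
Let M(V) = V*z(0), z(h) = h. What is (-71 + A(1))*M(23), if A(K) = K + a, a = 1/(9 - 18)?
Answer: 0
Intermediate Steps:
M(V) = 0 (M(V) = V*0 = 0)
a = -⅑ (a = 1/(-9) = -⅑ ≈ -0.11111)
A(K) = -⅑ + K (A(K) = K - ⅑ = -⅑ + K)
(-71 + A(1))*M(23) = (-71 + (-⅑ + 1))*0 = (-71 + 8/9)*0 = -631/9*0 = 0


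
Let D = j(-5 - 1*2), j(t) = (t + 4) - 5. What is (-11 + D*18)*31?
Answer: -4805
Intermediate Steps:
j(t) = -1 + t (j(t) = (4 + t) - 5 = -1 + t)
D = -8 (D = -1 + (-5 - 1*2) = -1 + (-5 - 2) = -1 - 7 = -8)
(-11 + D*18)*31 = (-11 - 8*18)*31 = (-11 - 144)*31 = -155*31 = -4805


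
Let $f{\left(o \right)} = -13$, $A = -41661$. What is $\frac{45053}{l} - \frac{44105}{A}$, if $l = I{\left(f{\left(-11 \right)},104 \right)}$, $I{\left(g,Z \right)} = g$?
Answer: $- \frac{1876379668}{541593} \approx -3464.6$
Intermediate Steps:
$l = -13$
$\frac{45053}{l} - \frac{44105}{A} = \frac{45053}{-13} - \frac{44105}{-41661} = 45053 \left(- \frac{1}{13}\right) - - \frac{44105}{41661} = - \frac{45053}{13} + \frac{44105}{41661} = - \frac{1876379668}{541593}$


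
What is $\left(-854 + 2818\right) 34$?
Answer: $66776$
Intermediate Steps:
$\left(-854 + 2818\right) 34 = 1964 \cdot 34 = 66776$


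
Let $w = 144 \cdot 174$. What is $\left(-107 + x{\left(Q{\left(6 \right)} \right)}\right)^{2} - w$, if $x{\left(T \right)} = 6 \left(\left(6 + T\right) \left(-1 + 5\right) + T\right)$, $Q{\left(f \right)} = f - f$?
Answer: $-23687$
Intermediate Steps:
$Q{\left(f \right)} = 0$
$x{\left(T \right)} = 144 + 30 T$ ($x{\left(T \right)} = 6 \left(\left(6 + T\right) 4 + T\right) = 6 \left(\left(24 + 4 T\right) + T\right) = 6 \left(24 + 5 T\right) = 144 + 30 T$)
$w = 25056$
$\left(-107 + x{\left(Q{\left(6 \right)} \right)}\right)^{2} - w = \left(-107 + \left(144 + 30 \cdot 0\right)\right)^{2} - 25056 = \left(-107 + \left(144 + 0\right)\right)^{2} - 25056 = \left(-107 + 144\right)^{2} - 25056 = 37^{2} - 25056 = 1369 - 25056 = -23687$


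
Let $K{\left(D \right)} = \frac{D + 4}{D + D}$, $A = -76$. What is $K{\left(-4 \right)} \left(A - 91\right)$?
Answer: $0$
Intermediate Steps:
$K{\left(D \right)} = \frac{4 + D}{2 D}$
$K{\left(-4 \right)} \left(A - 91\right) = \frac{4 - 4}{2 \left(-4\right)} \left(-76 - 91\right) = \frac{1}{2} \left(- \frac{1}{4}\right) 0 \left(-167\right) = 0 \left(-167\right) = 0$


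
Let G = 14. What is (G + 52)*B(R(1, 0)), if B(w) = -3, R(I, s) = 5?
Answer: -198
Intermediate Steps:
(G + 52)*B(R(1, 0)) = (14 + 52)*(-3) = 66*(-3) = -198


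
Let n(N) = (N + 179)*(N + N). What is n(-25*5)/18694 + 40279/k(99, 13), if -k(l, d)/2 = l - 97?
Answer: -376514813/37388 ≈ -10070.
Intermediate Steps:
k(l, d) = 194 - 2*l (k(l, d) = -2*(l - 97) = -2*(-97 + l) = 194 - 2*l)
n(N) = 2*N*(179 + N) (n(N) = (179 + N)*(2*N) = 2*N*(179 + N))
n(-25*5)/18694 + 40279/k(99, 13) = (2*(-25*5)*(179 - 25*5))/18694 + 40279/(194 - 2*99) = (2*(-125)*(179 - 125))*(1/18694) + 40279/(194 - 198) = (2*(-125)*54)*(1/18694) + 40279/(-4) = -13500*1/18694 + 40279*(-¼) = -6750/9347 - 40279/4 = -376514813/37388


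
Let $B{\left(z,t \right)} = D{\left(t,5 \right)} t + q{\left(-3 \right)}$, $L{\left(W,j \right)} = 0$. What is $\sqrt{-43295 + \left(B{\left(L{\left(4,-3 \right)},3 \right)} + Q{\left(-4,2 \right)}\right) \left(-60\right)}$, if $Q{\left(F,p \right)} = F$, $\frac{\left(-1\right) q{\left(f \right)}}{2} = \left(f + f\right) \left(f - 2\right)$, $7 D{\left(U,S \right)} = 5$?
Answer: $\frac{i \sqrt{1939595}}{7} \approx 198.96 i$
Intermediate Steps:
$D{\left(U,S \right)} = \frac{5}{7}$ ($D{\left(U,S \right)} = \frac{1}{7} \cdot 5 = \frac{5}{7}$)
$q{\left(f \right)} = - 4 f \left(-2 + f\right)$ ($q{\left(f \right)} = - 2 \left(f + f\right) \left(f - 2\right) = - 2 \cdot 2 f \left(-2 + f\right) = - 4 f \left(-2 + f\right)$)
$B{\left(z,t \right)} = -60 + \frac{5 t}{7}$ ($B{\left(z,t \right)} = \frac{5 t}{7} + 4 \left(-3\right) \left(2 - -3\right) = \frac{5 t}{7} + 4 \left(-3\right) \left(2 + 3\right) = \frac{5 t}{7} + 4 \left(-3\right) 5 = \frac{5 t}{7} - 60 = -60 + \frac{5 t}{7}$)
$\sqrt{-43295 + \left(B{\left(L{\left(4,-3 \right)},3 \right)} + Q{\left(-4,2 \right)}\right) \left(-60\right)} = \sqrt{-43295 + \left(\left(-60 + \frac{5}{7} \cdot 3\right) - 4\right) \left(-60\right)} = \sqrt{-43295 + \left(\left(-60 + \frac{15}{7}\right) - 4\right) \left(-60\right)} = \sqrt{-43295 + \left(- \frac{405}{7} - 4\right) \left(-60\right)} = \sqrt{-43295 - - \frac{25980}{7}} = \sqrt{-43295 + \frac{25980}{7}} = \sqrt{- \frac{277085}{7}} = \frac{i \sqrt{1939595}}{7}$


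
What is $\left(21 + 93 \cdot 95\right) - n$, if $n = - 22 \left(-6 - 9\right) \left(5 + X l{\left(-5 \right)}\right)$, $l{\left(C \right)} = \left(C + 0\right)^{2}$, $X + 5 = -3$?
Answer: $73206$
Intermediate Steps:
$X = -8$ ($X = -5 - 3 = -8$)
$l{\left(C \right)} = C^{2}$
$n = -64350$ ($n = - 22 \left(-6 - 9\right) \left(5 - 8 \left(-5\right)^{2}\right) = - 22 \left(-6 - 9\right) \left(5 - 200\right) = \left(-22\right) \left(-15\right) \left(5 - 200\right) = 330 \left(-195\right) = -64350$)
$\left(21 + 93 \cdot 95\right) - n = \left(21 + 93 \cdot 95\right) - -64350 = \left(21 + 8835\right) + 64350 = 8856 + 64350 = 73206$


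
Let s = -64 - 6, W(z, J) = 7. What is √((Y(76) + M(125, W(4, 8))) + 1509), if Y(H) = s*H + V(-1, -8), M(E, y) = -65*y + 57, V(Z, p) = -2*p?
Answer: I*√4193 ≈ 64.753*I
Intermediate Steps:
s = -70
M(E, y) = 57 - 65*y
Y(H) = 16 - 70*H (Y(H) = -70*H - 2*(-8) = -70*H + 16 = 16 - 70*H)
√((Y(76) + M(125, W(4, 8))) + 1509) = √(((16 - 70*76) + (57 - 65*7)) + 1509) = √(((16 - 5320) + (57 - 455)) + 1509) = √((-5304 - 398) + 1509) = √(-5702 + 1509) = √(-4193) = I*√4193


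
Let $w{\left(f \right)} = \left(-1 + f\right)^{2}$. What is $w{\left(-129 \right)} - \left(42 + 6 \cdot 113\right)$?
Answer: $16180$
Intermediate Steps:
$w{\left(-129 \right)} - \left(42 + 6 \cdot 113\right) = \left(-1 - 129\right)^{2} - \left(42 + 6 \cdot 113\right) = \left(-130\right)^{2} - \left(42 + 678\right) = 16900 - 720 = 16180$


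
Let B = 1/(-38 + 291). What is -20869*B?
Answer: -20869/253 ≈ -82.486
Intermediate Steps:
B = 1/253 ≈ 0.0039526
-20869*B = -20869*1/253 = -20869/253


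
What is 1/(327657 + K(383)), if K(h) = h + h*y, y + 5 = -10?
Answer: 1/322295 ≈ 3.1027e-6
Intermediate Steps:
y = -15 (y = -5 - 10 = -15)
K(h) = -14*h (K(h) = h + h*(-15) = h - 15*h = -14*h)
1/(327657 + K(383)) = 1/(327657 - 14*383) = 1/(327657 - 5362) = 1/322295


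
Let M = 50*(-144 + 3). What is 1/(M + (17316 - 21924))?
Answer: -1/11658 ≈ -8.5778e-5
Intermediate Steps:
M = -7050 (M = 50*(-141) = -7050)
1/(M + (17316 - 21924)) = 1/(-7050 + (17316 - 21924)) = 1/(-7050 - 4608) = 1/(-11658) = -1/11658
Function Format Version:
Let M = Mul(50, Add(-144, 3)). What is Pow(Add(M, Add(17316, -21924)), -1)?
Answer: Rational(-1, 11658) ≈ -8.5778e-5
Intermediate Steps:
M = -7050 (M = Mul(50, -141) = -7050)
Pow(Add(M, Add(17316, -21924)), -1) = Pow(Add(-7050, Add(17316, -21924)), -1) = Pow(Add(-7050, -4608), -1) = Pow(-11658, -1) = Rational(-1, 11658)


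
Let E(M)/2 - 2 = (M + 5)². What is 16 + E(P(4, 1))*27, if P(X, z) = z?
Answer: 2068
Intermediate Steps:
E(M) = 4 + 2*(5 + M)² (E(M) = 4 + 2*(M + 5)² = 4 + 2*(5 + M)²)
16 + E(P(4, 1))*27 = 16 + (4 + 2*(5 + 1)²)*27 = 16 + (4 + 2*6²)*27 = 16 + (4 + 2*36)*27 = 16 + (4 + 72)*27 = 16 + 76*27 = 16 + 2052 = 2068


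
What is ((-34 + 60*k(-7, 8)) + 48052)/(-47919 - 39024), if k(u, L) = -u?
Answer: -16146/28981 ≈ -0.55712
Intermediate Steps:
((-34 + 60*k(-7, 8)) + 48052)/(-47919 - 39024) = ((-34 + 60*(-1*(-7))) + 48052)/(-47919 - 39024) = ((-34 + 60*7) + 48052)/(-86943) = ((-34 + 420) + 48052)*(-1/86943) = (386 + 48052)*(-1/86943) = 48438*(-1/86943) = -16146/28981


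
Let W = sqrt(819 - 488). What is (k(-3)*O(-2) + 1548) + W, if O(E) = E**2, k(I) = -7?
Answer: 1520 + sqrt(331) ≈ 1538.2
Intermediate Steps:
W = sqrt(331) ≈ 18.193
(k(-3)*O(-2) + 1548) + W = (-7*(-2)**2 + 1548) + sqrt(331) = (-7*4 + 1548) + sqrt(331) = (-28 + 1548) + sqrt(331) = 1520 + sqrt(331)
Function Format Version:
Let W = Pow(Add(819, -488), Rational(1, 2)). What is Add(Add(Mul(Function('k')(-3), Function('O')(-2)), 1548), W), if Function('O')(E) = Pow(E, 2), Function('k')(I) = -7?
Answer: Add(1520, Pow(331, Rational(1, 2))) ≈ 1538.2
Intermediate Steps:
W = Pow(331, Rational(1, 2)) ≈ 18.193
Add(Add(Mul(Function('k')(-3), Function('O')(-2)), 1548), W) = Add(Add(Mul(-7, Pow(-2, 2)), 1548), Pow(331, Rational(1, 2))) = Add(Add(Mul(-7, 4), 1548), Pow(331, Rational(1, 2))) = Add(Add(-28, 1548), Pow(331, Rational(1, 2))) = Add(1520, Pow(331, Rational(1, 2)))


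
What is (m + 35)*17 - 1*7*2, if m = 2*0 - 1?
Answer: 564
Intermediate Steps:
m = -1 (m = 0 - 1 = -1)
(m + 35)*17 - 1*7*2 = (-1 + 35)*17 - 1*7*2 = 34*17 - 7*2 = 578 - 1*14 = 578 - 14 = 564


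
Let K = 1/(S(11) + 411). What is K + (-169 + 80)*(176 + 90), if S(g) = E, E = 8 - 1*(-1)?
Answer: -9943079/420 ≈ -23674.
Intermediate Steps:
E = 9 (E = 8 + 1 = 9)
S(g) = 9
K = 1/420 (K = 1/(9 + 411) = 1/420 ≈ 0.0023810)
K + (-169 + 80)*(176 + 90) = 1/420 + (-169 + 80)*(176 + 90) = 1/420 - 89*266 = 1/420 - 23674 = -9943079/420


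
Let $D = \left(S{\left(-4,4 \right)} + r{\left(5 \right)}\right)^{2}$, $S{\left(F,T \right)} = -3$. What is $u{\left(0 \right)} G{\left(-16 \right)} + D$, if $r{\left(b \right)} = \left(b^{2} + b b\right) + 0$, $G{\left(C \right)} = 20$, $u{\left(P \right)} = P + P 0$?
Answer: $2209$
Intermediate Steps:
$u{\left(P \right)} = P$ ($u{\left(P \right)} = P + 0 = P$)
$r{\left(b \right)} = 2 b^{2}$ ($r{\left(b \right)} = \left(b^{2} + b^{2}\right) + 0 = 2 b^{2} + 0 = 2 b^{2}$)
$D = 2209$ ($D = \left(-3 + 2 \cdot 5^{2}\right)^{2} = \left(-3 + 2 \cdot 25\right)^{2} = \left(-3 + 50\right)^{2} = 47^{2} = 2209$)
$u{\left(0 \right)} G{\left(-16 \right)} + D = 0 \cdot 20 + 2209 = 0 + 2209 = 2209$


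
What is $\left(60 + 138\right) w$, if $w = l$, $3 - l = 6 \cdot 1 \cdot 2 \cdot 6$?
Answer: $-13662$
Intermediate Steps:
$l = -69$ ($l = 3 - 6 \cdot 1 \cdot 2 \cdot 6 = 3 - 6 \cdot 2 \cdot 6 = 3 - 12 \cdot 6 = 3 - 72 = -69$)
$w = -69$
$\left(60 + 138\right) w = \left(60 + 138\right) \left(-69\right) = 198 \left(-69\right) = -13662$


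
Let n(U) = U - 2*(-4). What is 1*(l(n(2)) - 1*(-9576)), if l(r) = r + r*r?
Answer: 9686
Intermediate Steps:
n(U) = 8 + U (n(U) = U + 8 = 8 + U)
l(r) = r + r²
1*(l(n(2)) - 1*(-9576)) = 1*((8 + 2)*(1 + (8 + 2)) - 1*(-9576)) = 1*(10*(1 + 10) + 9576) = 1*(10*11 + 9576) = 1*(110 + 9576) = 1*9686 = 9686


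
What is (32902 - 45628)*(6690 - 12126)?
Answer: 69178536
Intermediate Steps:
(32902 - 45628)*(6690 - 12126) = -12726*(-5436) = 69178536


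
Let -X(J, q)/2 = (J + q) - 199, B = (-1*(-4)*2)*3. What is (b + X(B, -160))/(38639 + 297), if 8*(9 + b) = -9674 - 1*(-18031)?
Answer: 13645/311488 ≈ 0.043806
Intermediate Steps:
b = 8285/8 (b = -9 + (-9674 - 1*(-18031))/8 = -9 + (-9674 + 18031)/8 = -9 + (⅛)*8357 = -9 + 8357/8 = 8285/8 ≈ 1035.6)
B = 24 (B = (4*2)*3 = 8*3 = 24)
X(J, q) = 398 - 2*J - 2*q (X(J, q) = -2*((J + q) - 199) = -2*(-199 + J + q) = 398 - 2*J - 2*q)
(b + X(B, -160))/(38639 + 297) = (8285/8 + (398 - 2*24 - 2*(-160)))/(38639 + 297) = (8285/8 + (398 - 48 + 320))/38936 = (8285/8 + 670)*(1/38936) = (13645/8)*(1/38936) = 13645/311488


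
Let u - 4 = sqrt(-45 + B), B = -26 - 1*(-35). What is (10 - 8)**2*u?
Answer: 16 + 24*I ≈ 16.0 + 24.0*I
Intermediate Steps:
B = 9 (B = -26 + 35 = 9)
u = 4 + 6*I (u = 4 + sqrt(-45 + 9) = 4 + sqrt(-36) = 4 + 6*I ≈ 4.0 + 6.0*I)
(10 - 8)**2*u = (10 - 8)**2*(4 + 6*I) = 2**2*(4 + 6*I) = 4*(4 + 6*I) = 16 + 24*I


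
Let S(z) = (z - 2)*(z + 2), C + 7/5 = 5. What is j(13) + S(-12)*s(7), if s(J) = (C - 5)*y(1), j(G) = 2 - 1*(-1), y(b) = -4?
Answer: 787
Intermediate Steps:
C = 18/5 (C = -7/5 + 5 = 18/5 ≈ 3.6000)
S(z) = (-2 + z)*(2 + z)
j(G) = 3 (j(G) = 2 + 1 = 3)
s(J) = 28/5 (s(J) = (18/5 - 5)*(-4) = -7/5*(-4) = 28/5)
j(13) + S(-12)*s(7) = 3 + (-4 + (-12)²)*(28/5) = 3 + (-4 + 144)*(28/5) = 3 + 140*(28/5) = 3 + 784 = 787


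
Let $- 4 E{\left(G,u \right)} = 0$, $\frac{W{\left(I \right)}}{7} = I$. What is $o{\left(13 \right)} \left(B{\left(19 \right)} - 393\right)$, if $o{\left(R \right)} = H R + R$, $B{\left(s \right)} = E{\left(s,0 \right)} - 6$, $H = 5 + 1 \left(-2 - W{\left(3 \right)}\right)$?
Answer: $88179$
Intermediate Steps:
$W{\left(I \right)} = 7 I$
$H = -18$ ($H = 5 + 1 \left(-2 - 7 \cdot 3\right) = 5 + 1 \left(-2 - 21\right) = 5 + 1 \left(-23\right) = 5 - 23 = -18$)
$E{\left(G,u \right)} = 0$ ($E{\left(G,u \right)} = \left(- \frac{1}{4}\right) 0 = 0$)
$B{\left(s \right)} = -6$ ($B{\left(s \right)} = 0 - 6 = -6$)
$o{\left(R \right)} = - 17 R$ ($o{\left(R \right)} = - 18 R + R = - 17 R$)
$o{\left(13 \right)} \left(B{\left(19 \right)} - 393\right) = \left(-17\right) 13 \left(-6 - 393\right) = \left(-221\right) \left(-399\right) = 88179$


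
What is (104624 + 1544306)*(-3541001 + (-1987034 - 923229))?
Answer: -10637682747520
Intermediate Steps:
(104624 + 1544306)*(-3541001 + (-1987034 - 923229)) = 1648930*(-3541001 - 2910263) = 1648930*(-6451264) = -10637682747520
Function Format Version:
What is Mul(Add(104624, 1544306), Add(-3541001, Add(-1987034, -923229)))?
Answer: -10637682747520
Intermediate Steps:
Mul(Add(104624, 1544306), Add(-3541001, Add(-1987034, -923229))) = Mul(1648930, Add(-3541001, -2910263)) = Mul(1648930, -6451264) = -10637682747520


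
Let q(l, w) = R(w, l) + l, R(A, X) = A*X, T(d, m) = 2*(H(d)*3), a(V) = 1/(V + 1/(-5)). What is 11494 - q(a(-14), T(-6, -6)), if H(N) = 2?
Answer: 816139/71 ≈ 11495.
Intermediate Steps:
a(V) = 1/(-⅕ + V) (a(V) = 1/(V - ⅕) = 1/(-⅕ + V))
T(d, m) = 12 (T(d, m) = 2*(2*3) = 2*6 = 12)
q(l, w) = l + l*w (q(l, w) = w*l + l = l*w + l = l + l*w)
11494 - q(a(-14), T(-6, -6)) = 11494 - 5/(-1 + 5*(-14))*(1 + 12) = 11494 - 5/(-1 - 70)*13 = 11494 - 5/(-71)*13 = 11494 - 5*(-1/71)*13 = 11494 - (-5)*13/71 = 11494 - 1*(-65/71) = 11494 + 65/71 = 816139/71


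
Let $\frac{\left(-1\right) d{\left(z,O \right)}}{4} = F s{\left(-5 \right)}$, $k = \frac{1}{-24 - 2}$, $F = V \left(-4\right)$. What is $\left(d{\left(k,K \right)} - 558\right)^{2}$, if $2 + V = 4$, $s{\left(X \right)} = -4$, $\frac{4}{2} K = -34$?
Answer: $470596$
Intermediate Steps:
$K = -17$ ($K = \frac{1}{2} \left(-34\right) = -17$)
$V = 2$ ($V = -2 + 4 = 2$)
$F = -8$ ($F = 2 \left(-4\right) = -8$)
$k = - \frac{1}{26}$ ($k = \frac{1}{-26} = - \frac{1}{26} \approx -0.038462$)
$d{\left(z,O \right)} = -128$ ($d{\left(z,O \right)} = - 4 \left(\left(-8\right) \left(-4\right)\right) = \left(-4\right) 32 = -128$)
$\left(d{\left(k,K \right)} - 558\right)^{2} = \left(-128 - 558\right)^{2} = \left(-686\right)^{2} = 470596$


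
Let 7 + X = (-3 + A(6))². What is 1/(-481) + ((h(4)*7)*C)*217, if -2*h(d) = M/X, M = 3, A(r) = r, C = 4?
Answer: -2191918/481 ≈ -4557.0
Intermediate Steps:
X = 2 (X = -7 + (-3 + 6)² = -7 + 3² = -7 + 9 = 2)
h(d) = -¾ (h(d) = -3/(2*2) = -½*3/2 = -¾)
1/(-481) + ((h(4)*7)*C)*217 = 1/(-481) + (-¾*7*4)*217 = -1/481 - 21/4*4*217 = -1/481 - 21*217 = -1/481 - 4557 = -2191918/481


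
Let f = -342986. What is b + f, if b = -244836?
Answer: -587822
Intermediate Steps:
b + f = -244836 - 342986 = -587822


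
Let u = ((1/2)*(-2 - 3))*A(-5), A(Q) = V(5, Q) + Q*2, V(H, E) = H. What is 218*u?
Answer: 2725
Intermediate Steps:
A(Q) = 5 + 2*Q (A(Q) = 5 + Q*2 = 5 + 2*Q)
u = 25/2 (u = ((1/2)*(-2 - 3))*(5 + 2*(-5)) = ((1*(½))*(-5))*(5 - 10) = ((½)*(-5))*(-5) = -5/2*(-5) = 25/2 ≈ 12.500)
218*u = 218*(25/2) = 2725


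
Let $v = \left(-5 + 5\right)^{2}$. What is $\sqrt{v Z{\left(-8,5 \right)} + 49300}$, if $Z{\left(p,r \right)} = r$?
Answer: $10 \sqrt{493} \approx 222.04$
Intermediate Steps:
$v = 0$ ($v = 0^{2} = 0$)
$\sqrt{v Z{\left(-8,5 \right)} + 49300} = \sqrt{0 \cdot 5 + 49300} = \sqrt{0 + 49300} = \sqrt{49300} = 10 \sqrt{493}$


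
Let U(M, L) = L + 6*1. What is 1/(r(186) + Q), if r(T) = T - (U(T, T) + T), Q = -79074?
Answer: -1/79266 ≈ -1.2616e-5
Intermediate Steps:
U(M, L) = 6 + L (U(M, L) = L + 6 = 6 + L)
r(T) = -6 - T (r(T) = T - ((6 + T) + T) = T - (6 + 2*T) = T + (-6 - 2*T) = -6 - T)
1/(r(186) + Q) = 1/((-6 - 1*186) - 79074) = 1/((-6 - 186) - 79074) = 1/(-192 - 79074) = 1/(-79266) = -1/79266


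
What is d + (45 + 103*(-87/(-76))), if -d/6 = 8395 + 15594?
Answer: -10926603/76 ≈ -1.4377e+5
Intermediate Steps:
d = -143934 (d = -6*(8395 + 15594) = -6*23989 = -143934)
d + (45 + 103*(-87/(-76))) = -143934 + (45 + 103*(-87/(-76))) = -143934 + (45 + 103*(-87*(-1/76))) = -143934 + (45 + 103*(87/76)) = -143934 + (45 + 8961/76) = -143934 + 12381/76 = -10926603/76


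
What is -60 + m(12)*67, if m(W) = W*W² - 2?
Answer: 115582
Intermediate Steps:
m(W) = -2 + W³ (m(W) = W³ - 2 = -2 + W³)
-60 + m(12)*67 = -60 + (-2 + 12³)*67 = -60 + (-2 + 1728)*67 = -60 + 1726*67 = -60 + 115642 = 115582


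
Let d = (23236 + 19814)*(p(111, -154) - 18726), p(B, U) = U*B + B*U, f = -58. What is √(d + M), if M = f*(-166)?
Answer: 2*I*√569484518 ≈ 47728.0*I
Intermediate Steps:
p(B, U) = 2*B*U (p(B, U) = B*U + B*U = 2*B*U)
M = 9628 (M = -58*(-166) = 9628)
d = -2277947700 (d = (23236 + 19814)*(2*111*(-154) - 18726) = 43050*(-34188 - 18726) = 43050*(-52914) = -2277947700)
√(d + M) = √(-2277947700 + 9628) = √(-2277938072) = 2*I*√569484518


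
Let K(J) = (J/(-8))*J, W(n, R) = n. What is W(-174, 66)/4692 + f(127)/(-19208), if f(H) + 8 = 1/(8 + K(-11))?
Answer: -3923497/107022174 ≈ -0.036661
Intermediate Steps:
K(J) = -J**2/8 (K(J) = (J*(-1/8))*J = (-J/8)*J = -J**2/8)
f(H) = -464/57 (f(H) = -8 + 1/(8 - 1/8*(-11)**2) = -8 + 1/(8 - 1/8*121) = -8 + 1/(8 - 121/8) = -8 + 1/(-57/8) = -8 - 8/57 = -464/57)
W(-174, 66)/4692 + f(127)/(-19208) = -174/4692 - 464/57/(-19208) = -174*1/4692 - 464/57*(-1/19208) = -29/782 + 58/136857 = -3923497/107022174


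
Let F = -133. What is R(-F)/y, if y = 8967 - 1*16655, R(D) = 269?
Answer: -269/7688 ≈ -0.034990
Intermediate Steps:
y = -7688 (y = 8967 - 16655 = -7688)
R(-F)/y = 269/(-7688) = 269*(-1/7688) = -269/7688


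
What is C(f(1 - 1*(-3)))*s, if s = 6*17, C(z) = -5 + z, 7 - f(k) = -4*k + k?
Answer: 1428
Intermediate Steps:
f(k) = 7 + 3*k (f(k) = 7 - (-4*k + k) = 7 - (-3)*k = 7 + 3*k)
s = 102
C(f(1 - 1*(-3)))*s = (-5 + (7 + 3*(1 - 1*(-3))))*102 = (-5 + (7 + 3*(1 + 3)))*102 = (-5 + (7 + 3*4))*102 = (-5 + (7 + 12))*102 = (-5 + 19)*102 = 14*102 = 1428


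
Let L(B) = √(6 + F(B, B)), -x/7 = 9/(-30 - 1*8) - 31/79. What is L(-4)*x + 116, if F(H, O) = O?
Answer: 116 + 13223*√2/3002 ≈ 122.23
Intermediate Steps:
x = 13223/3002 (x = -7*(9/(-30 - 1*8) - 31/79) = -7*(9/(-30 - 8) - 31*1/79) = -7*(9/(-38) - 31/79) = -7*(9*(-1/38) - 31/79) = -7*(-9/38 - 31/79) = -7*(-1889/3002) = 13223/3002 ≈ 4.4047)
L(B) = √(6 + B)
L(-4)*x + 116 = √(6 - 4)*(13223/3002) + 116 = √2*(13223/3002) + 116 = 13223*√2/3002 + 116 = 116 + 13223*√2/3002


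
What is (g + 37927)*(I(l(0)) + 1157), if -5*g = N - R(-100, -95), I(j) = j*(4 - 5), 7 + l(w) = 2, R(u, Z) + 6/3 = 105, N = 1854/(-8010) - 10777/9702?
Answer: 67991835327953/1541925 ≈ 4.4095e+7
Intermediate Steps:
N = -5795071/4317390 (N = 1854*(-1/8010) - 10777*1/9702 = -103/445 - 10777/9702 = -5795071/4317390 ≈ -1.3423)
R(u, Z) = 103 (R(u, Z) = -2 + 105 = 103)
l(w) = -5 (l(w) = -7 + 2 = -5)
I(j) = -j (I(j) = j*(-1) = -j)
g = 450486241/21586950 (g = -(-5795071/4317390 - 1*103)/5 = -(-5795071/4317390 - 103)/5 = -⅕*(-450486241/4317390) = 450486241/21586950 ≈ 20.868)
(g + 37927)*(I(l(0)) + 1157) = (450486241/21586950 + 37927)*(-1*(-5) + 1157) = 819178738891*(5 + 1157)/21586950 = (819178738891/21586950)*1162 = 67991835327953/1541925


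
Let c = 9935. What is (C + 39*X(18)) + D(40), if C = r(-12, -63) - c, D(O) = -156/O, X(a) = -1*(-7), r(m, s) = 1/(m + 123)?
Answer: -10729139/1110 ≈ -9665.9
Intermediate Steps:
r(m, s) = 1/(123 + m)
X(a) = 7
C = -1102784/111 (C = 1/(123 - 12) - 1*9935 = 1/111 - 9935 = -1102784/111 ≈ -9935.0)
(C + 39*X(18)) + D(40) = (-1102784/111 + 39*7) - 156/40 = (-1102784/111 + 273) - 156*1/40 = -1072481/111 - 39/10 = -10729139/1110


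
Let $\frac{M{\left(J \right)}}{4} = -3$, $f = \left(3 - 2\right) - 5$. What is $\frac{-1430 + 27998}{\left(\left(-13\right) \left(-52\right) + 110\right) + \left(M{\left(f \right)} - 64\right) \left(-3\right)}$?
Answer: $\frac{4428}{169} \approx 26.201$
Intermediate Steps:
$f = -4$ ($f = 1 - 5 = -4$)
$M{\left(J \right)} = -12$ ($M{\left(J \right)} = 4 \left(-3\right) = -12$)
$\frac{-1430 + 27998}{\left(\left(-13\right) \left(-52\right) + 110\right) + \left(M{\left(f \right)} - 64\right) \left(-3\right)} = \frac{-1430 + 27998}{\left(\left(-13\right) \left(-52\right) + 110\right) + \left(-12 - 64\right) \left(-3\right)} = \frac{26568}{\left(676 + 110\right) - -228} = \frac{26568}{786 + 228} = \frac{26568}{1014} = 26568 \cdot \frac{1}{1014} = \frac{4428}{169}$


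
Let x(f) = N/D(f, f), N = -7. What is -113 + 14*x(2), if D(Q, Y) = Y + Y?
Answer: -275/2 ≈ -137.50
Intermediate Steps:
D(Q, Y) = 2*Y
x(f) = -7/(2*f) (x(f) = -7*1/(2*f) = -7/(2*f))
-113 + 14*x(2) = -113 + 14*(-7/2/2) = -113 + 14*(-7/2*½) = -113 + 14*(-7/4) = -113 - 49/2 = -275/2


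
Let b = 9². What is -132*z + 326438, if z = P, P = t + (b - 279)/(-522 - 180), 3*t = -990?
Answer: 4809490/13 ≈ 3.6996e+5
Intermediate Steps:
t = -330 (t = (⅓)*(-990) = -330)
b = 81
P = -12859/39 (P = -330 + (81 - 279)/(-522 - 180) = -330 - 198/(-702) = -330 - 198*(-1/702) = -330 + 11/39 = -12859/39 ≈ -329.72)
z = -12859/39 ≈ -329.72
-132*z + 326438 = -132*(-12859/39) + 326438 = 565796/13 + 326438 = 4809490/13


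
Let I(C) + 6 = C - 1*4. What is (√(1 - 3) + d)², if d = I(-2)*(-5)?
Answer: 3598 + 120*I*√2 ≈ 3598.0 + 169.71*I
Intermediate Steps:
I(C) = -10 + C (I(C) = -6 + (C - 1*4) = -6 + (C - 4) = -6 + (-4 + C) = -10 + C)
d = 60 (d = (-10 - 2)*(-5) = -12*(-5) = 60)
(√(1 - 3) + d)² = (√(1 - 3) + 60)² = (√(-2) + 60)² = (I*√2 + 60)² = (60 + I*√2)²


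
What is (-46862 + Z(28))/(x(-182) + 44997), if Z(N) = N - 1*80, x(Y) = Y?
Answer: -46914/44815 ≈ -1.0468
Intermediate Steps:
Z(N) = -80 + N (Z(N) = N - 80 = -80 + N)
(-46862 + Z(28))/(x(-182) + 44997) = (-46862 + (-80 + 28))/(-182 + 44997) = (-46862 - 52)/44815 = -46914*1/44815 = -46914/44815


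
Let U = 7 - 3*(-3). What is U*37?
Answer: 592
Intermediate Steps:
U = 16 (U = 7 + 9 = 16)
U*37 = 16*37 = 592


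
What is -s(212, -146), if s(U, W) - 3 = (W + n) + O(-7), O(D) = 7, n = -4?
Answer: 140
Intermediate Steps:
s(U, W) = 6 + W (s(U, W) = 3 + ((W - 4) + 7) = 3 + ((-4 + W) + 7) = 3 + (3 + W) = 6 + W)
-s(212, -146) = -(6 - 146) = -1*(-140) = 140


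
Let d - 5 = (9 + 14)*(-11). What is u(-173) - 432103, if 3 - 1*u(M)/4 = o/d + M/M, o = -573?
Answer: -26790463/62 ≈ -4.3210e+5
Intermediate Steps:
d = -248 (d = 5 + (9 + 14)*(-11) = 5 + 23*(-11) = 5 - 253 = -248)
u(M) = -77/62 (u(M) = 12 - 4*(-573/(-248) + M/M) = 12 - 4*(-573*(-1/248) + 1) = 12 - 4*(573/248 + 1) = 12 - 4*821/248 = 12 - 821/62 = -77/62)
u(-173) - 432103 = -77/62 - 432103 = -26790463/62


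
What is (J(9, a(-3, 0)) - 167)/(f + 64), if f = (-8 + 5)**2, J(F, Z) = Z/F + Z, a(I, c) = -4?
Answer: -1543/657 ≈ -2.3486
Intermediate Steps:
J(F, Z) = Z + Z/F
f = 9 (f = (-3)**2 = 9)
(J(9, a(-3, 0)) - 167)/(f + 64) = ((-4 - 4/9) - 167)/(9 + 64) = ((-4 - 4*1/9) - 167)/73 = ((-4 - 4/9) - 167)*(1/73) = (-40/9 - 167)*(1/73) = -1543/9*1/73 = -1543/657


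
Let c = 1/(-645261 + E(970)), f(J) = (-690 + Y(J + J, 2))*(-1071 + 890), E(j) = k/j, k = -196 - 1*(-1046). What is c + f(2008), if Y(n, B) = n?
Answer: -37679695205489/62590232 ≈ -6.0201e+5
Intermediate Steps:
k = 850 (k = -196 + 1046 = 850)
E(j) = 850/j
f(J) = 124890 - 362*J (f(J) = (-690 + (J + J))*(-1071 + 890) = (-690 + 2*J)*(-181) = 124890 - 362*J)
c = -97/62590232 (c = 1/(-645261 + 850/970) = 1/(-645261 + 850*(1/970)) = 1/(-645261 + 85/97) = 1/(-62590232/97) = -97/62590232 ≈ -1.5498e-6)
c + f(2008) = -97/62590232 + (124890 - 362*2008) = -97/62590232 + (124890 - 726896) = -97/62590232 - 602006 = -37679695205489/62590232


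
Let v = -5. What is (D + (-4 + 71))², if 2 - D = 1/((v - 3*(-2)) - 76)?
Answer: 26790976/5625 ≈ 4762.8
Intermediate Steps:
D = 151/75 (D = 2 - 1/((-5 - 3*(-2)) - 76) = 2 - 1/((-5 + 6) - 76) = 2 - 1/(1 - 76) = 2 - 1/(-75) = 2 - 1*(-1/75) = 2 + 1/75 = 151/75 ≈ 2.0133)
(D + (-4 + 71))² = (151/75 + (-4 + 71))² = (151/75 + 67)² = (5176/75)² = 26790976/5625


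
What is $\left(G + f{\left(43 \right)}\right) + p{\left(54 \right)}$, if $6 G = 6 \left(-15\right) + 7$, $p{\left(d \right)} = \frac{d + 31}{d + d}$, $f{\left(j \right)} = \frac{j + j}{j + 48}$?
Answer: $- \frac{118931}{9828} \approx -12.101$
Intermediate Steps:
$f{\left(j \right)} = \frac{2 j}{48 + j}$
$p{\left(d \right)} = \frac{31 + d}{2 d}$
$G = - \frac{83}{6}$ ($G = \frac{6 \left(-15\right) + 7}{6} = \frac{-90 + 7}{6} = \frac{1}{6} \left(-83\right) = - \frac{83}{6} \approx -13.833$)
$\left(G + f{\left(43 \right)}\right) + p{\left(54 \right)} = \left(- \frac{83}{6} + 2 \cdot 43 \frac{1}{48 + 43}\right) + \frac{31 + 54}{2 \cdot 54} = \left(- \frac{83}{6} + 2 \cdot 43 \cdot \frac{1}{91}\right) + \frac{1}{2} \cdot \frac{1}{54} \cdot 85 = \left(- \frac{83}{6} + 2 \cdot 43 \cdot \frac{1}{91}\right) + \frac{85}{108} = \left(- \frac{83}{6} + \frac{86}{91}\right) + \frac{85}{108} = - \frac{7037}{546} + \frac{85}{108} = - \frac{118931}{9828}$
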